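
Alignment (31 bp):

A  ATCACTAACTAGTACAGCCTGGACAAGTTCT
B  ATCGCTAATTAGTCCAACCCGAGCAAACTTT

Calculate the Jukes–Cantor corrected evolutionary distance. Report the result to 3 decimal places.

0.422

The sequences differ at 10 of 31 sites (4, 9, 14, 17, 20, 22, 23, 27, 28, 30), so p = 10/31 ≈ 0.322581.
d = −(3/4) ln(1 − 4p/3) = −0.75 ln(1 − 0.430108) = −0.75 ln(0.569892)
  = −0.75 × (-0.562308) = 0.421731 substitutions/site.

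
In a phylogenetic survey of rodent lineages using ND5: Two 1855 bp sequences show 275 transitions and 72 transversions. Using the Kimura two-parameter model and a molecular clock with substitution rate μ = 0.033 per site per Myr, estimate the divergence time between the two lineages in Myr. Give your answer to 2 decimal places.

3.40

P = 275/1855 ≈ 0.148248 and Q = 72/1855 ≈ 0.038814.
Under the Kimura two-parameter model, d = −½ ln(1 − 2P − Q) − ¼ ln(1 − 2Q).
1 − 2P − Q = 0.66469, giving −½ ln(0.66469) = 0.204217.
1 − 2Q = 0.922372, giving −¼ ln(0.922372) = 0.020202.
d = 0.204217 + 0.020202 = 0.224419.
Under a molecular clock d = 2μt, so t = d/(2μ) = 0.224419 / (2 × 0.033) = 3.40 Myr.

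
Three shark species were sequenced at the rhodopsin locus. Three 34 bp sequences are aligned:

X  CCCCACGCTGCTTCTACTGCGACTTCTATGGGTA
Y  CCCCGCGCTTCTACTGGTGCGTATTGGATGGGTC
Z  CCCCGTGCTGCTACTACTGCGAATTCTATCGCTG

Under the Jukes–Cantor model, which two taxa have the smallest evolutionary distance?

X and Z

X–Y: 10/34 differ, p = 0.294, d = 0.373.
X–Z: 7/34 differ, p = 0.206, d = 0.241.
Y–Z: 10/34 differ, p = 0.294, d = 0.373.
The smallest distance is between X and Z.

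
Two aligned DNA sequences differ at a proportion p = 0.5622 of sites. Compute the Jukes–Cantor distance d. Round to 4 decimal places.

d = −(3/4) ln(1 − 4p/3) = −0.75 ln(1 − 0.7496) = −0.75 ln(0.2504)
  = −0.75 × (-1.384696) = 1.038522 substitutions/site.

1.0385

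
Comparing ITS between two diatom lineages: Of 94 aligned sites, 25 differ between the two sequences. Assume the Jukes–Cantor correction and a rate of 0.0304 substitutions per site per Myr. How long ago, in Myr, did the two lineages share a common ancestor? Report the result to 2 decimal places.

p = 25/94 ≈ 0.265957.
d = −(3/4) ln(1 − 4p/3) = −0.75 ln(1 − 0.354609) = −0.75 ln(0.645391)
  = −0.75 × (-0.437899) = 0.328424 substitutions/site.
Under a molecular clock d = 2μt, so t = d/(2μ) = 0.328424 / (2 × 0.0304) = 5.40 Myr.

5.40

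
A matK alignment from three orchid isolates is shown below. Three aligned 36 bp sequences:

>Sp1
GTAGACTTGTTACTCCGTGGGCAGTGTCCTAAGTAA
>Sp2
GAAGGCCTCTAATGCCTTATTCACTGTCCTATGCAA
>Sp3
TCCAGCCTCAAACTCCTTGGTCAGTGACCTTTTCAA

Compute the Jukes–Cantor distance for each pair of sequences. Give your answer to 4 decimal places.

d(Sp1,Sp2) = 0.5482, d(Sp1,Sp3) = 0.6735, d(Sp2,Sp3) = 0.4926

Sp1–Sp2: 14/36 sites differ → p ≈ 0.388889, d = −0.75 ln(1 − 0.518519) = 0.548166 ≈ 0.5482.
Sp1–Sp3: 16/36 sites differ → p ≈ 0.444444, d = −0.75 ln(1 − 0.592592) = 0.673455 ≈ 0.6735.
Sp2–Sp3: 13/36 sites differ → p ≈ 0.361111, d = −0.75 ln(1 − 0.481481) = 0.492584 ≈ 0.4926.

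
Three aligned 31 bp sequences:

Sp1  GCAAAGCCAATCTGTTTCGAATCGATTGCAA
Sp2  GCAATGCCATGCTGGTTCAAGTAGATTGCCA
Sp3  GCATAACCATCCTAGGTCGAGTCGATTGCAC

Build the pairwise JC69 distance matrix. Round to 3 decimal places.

d(Sp1,Sp2) = 0.316, d(Sp1,Sp3) = 0.367, d(Sp2,Sp3) = 0.422

Sp1–Sp2: 8/31 sites differ → p ≈ 0.258065, d = −0.75 ln(1 − 0.344087) = 0.316295 ≈ 0.316.
Sp1–Sp3: 9/31 sites differ → p ≈ 0.290323, d = −0.75 ln(1 − 0.387097) = 0.367161 ≈ 0.367.
Sp2–Sp3: 10/31 sites differ → p ≈ 0.322581, d = −0.75 ln(1 − 0.430108) = 0.421731 ≈ 0.422.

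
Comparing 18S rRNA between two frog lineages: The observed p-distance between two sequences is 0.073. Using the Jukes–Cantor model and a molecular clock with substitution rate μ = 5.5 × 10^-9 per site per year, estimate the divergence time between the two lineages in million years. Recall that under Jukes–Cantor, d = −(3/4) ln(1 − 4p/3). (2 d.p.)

6.98

d = −(3/4) ln(1 − 4p/3) = −0.75 ln(1 − 0.097333) = −0.75 ln(0.902667)
  = −0.75 × (-0.102402) = 0.076802 substitutions/site.
Under a molecular clock d = 2μt, so t = d/(2μ) = 0.076802 / (2 × 5.5 × 10^-9) = 6.98 million years.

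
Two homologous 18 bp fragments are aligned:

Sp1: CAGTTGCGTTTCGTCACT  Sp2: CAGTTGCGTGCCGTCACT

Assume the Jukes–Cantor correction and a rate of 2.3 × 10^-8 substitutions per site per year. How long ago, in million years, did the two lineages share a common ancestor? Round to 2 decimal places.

2.61

The sequences differ at 2 of 18 sites (10, 11), so p = 2/18 ≈ 0.111111.
d = −(3/4) ln(1 − 4p/3) = −0.75 ln(1 − 0.148148) = −0.75 ln(0.851852)
  = −0.75 × (-0.160342) = 0.120257 substitutions/site.
Under a molecular clock d = 2μt, so t = d/(2μ) = 0.120257 / (2 × 2.3 × 10^-8) = 2.61 million years.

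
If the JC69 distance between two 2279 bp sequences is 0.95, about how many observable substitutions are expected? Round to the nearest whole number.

1228

Invert JC69: p = (3/4)(1 − e^(−4d/3)) = 0.75 × (1 − e^(-1.266667)) = 0.75 × (1 − 0.281769) = 0.538673.
Expected differing sites = pL ≈ 0.538673 × 2279 = 1227.635767 ≈ 1228.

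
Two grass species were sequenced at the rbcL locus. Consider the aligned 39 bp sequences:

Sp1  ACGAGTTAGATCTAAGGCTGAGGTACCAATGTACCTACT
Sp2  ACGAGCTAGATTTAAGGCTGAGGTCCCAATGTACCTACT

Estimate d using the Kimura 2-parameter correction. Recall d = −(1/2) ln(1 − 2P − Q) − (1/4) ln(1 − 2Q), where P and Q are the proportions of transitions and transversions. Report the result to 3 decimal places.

0.082

Of 39 sites, 2 differences are transitions and 1 are transversions, so P = 2/39 ≈ 0.051282 and Q = 1/39 ≈ 0.025641.
Under the Kimura two-parameter model, d = −½ ln(1 − 2P − Q) − ¼ ln(1 − 2Q).
1 − 2P − Q = 0.871795, giving −½ ln(0.871795) = 0.068600.
1 − 2Q = 0.948718, giving −¼ ln(0.948718) = 0.013161.
d = 0.068600 + 0.013161 = 0.081761.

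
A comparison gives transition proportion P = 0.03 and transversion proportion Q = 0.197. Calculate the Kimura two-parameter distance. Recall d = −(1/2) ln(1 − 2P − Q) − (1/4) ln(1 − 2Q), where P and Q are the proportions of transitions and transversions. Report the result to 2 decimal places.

Under the Kimura two-parameter model, d = −½ ln(1 − 2P − Q) − ¼ ln(1 − 2Q).
1 − 2P − Q = 0.743, giving −½ ln(0.743) = 0.148530.
1 − 2Q = 0.606, giving −¼ ln(0.606) = 0.125219.
d = 0.148530 + 0.125219 = 0.273749.

0.27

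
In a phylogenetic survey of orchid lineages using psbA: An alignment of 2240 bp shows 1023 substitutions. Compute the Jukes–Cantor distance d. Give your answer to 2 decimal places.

0.70

p = 1023/2240 ≈ 0.456696.
d = −(3/4) ln(1 − 4p/3) = −0.75 ln(1 − 0.608928) = −0.75 ln(0.391072)
  = −0.75 × (-0.938864) = 0.704148 substitutions/site.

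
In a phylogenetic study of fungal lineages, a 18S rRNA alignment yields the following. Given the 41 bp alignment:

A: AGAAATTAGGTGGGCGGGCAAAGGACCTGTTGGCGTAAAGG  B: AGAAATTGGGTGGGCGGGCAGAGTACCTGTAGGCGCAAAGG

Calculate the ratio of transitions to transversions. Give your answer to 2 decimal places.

Transitions are A↔G and C↔T; transversions are all other mismatches.
Transitions: 3. Transversions: 2.
R = 3/2 = 1.50.

1.50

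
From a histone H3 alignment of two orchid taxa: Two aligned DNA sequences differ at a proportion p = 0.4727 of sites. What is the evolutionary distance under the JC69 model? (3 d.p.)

0.746

d = −(3/4) ln(1 − 4p/3) = −0.75 ln(1 − 0.630267) = −0.75 ln(0.369733)
  = −0.75 × (-0.994974) = 0.746231 substitutions/site.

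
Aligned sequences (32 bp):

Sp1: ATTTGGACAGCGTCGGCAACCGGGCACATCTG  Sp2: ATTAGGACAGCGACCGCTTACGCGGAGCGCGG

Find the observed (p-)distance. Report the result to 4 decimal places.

The sequences differ at 12 of 32 positions.
p = 12/32 = 0.3750.

0.3750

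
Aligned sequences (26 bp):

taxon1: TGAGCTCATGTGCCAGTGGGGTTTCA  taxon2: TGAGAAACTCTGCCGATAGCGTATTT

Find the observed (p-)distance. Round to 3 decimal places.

0.462

The sequences differ at 12 of 26 positions.
p = 12/26 = 0.461538… ≈ 0.462 (to 3 d.p.).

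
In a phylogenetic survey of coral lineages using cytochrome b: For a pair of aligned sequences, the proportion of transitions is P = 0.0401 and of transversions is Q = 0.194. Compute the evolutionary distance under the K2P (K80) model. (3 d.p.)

0.283

Under the Kimura two-parameter model, d = −½ ln(1 − 2P − Q) − ¼ ln(1 − 2Q).
1 − 2P − Q = 0.7258, giving −½ ln(0.7258) = 0.160240.
1 − 2Q = 0.612, giving −¼ ln(0.612) = 0.122756.
d = 0.160240 + 0.122756 = 0.282996.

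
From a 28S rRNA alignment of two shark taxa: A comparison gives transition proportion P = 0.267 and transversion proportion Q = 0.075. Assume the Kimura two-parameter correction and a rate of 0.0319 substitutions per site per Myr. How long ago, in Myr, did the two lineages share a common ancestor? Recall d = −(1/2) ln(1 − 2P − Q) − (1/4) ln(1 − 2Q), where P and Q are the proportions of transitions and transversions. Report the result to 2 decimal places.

8.00

Under the Kimura two-parameter model, d = −½ ln(1 − 2P − Q) − ¼ ln(1 − 2Q).
1 − 2P − Q = 0.391, giving −½ ln(0.391) = 0.469524.
1 − 2Q = 0.85, giving −¼ ln(0.85) = 0.040630.
d = 0.469524 + 0.040630 = 0.510154.
Under a molecular clock d = 2μt, so t = d/(2μ) = 0.510154 / (2 × 0.0319) = 8.00 Myr.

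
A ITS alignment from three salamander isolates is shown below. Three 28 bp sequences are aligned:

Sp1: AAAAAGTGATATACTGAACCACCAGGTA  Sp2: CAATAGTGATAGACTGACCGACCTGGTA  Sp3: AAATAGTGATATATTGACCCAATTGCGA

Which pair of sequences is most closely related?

Sp1 and Sp2

Sp1–Sp2: 6/28 differ, p = 0.214, d = 0.252.
Sp1–Sp3: 8/28 differ, p = 0.286, d = 0.360.
Sp2–Sp3: 8/28 differ, p = 0.286, d = 0.360.
The smallest distance is between Sp1 and Sp2.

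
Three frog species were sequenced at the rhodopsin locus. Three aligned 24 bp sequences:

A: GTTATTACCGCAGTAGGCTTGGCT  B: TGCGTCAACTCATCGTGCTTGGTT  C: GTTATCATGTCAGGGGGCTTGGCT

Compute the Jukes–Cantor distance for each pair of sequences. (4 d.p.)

d(A,B) = 0.8240, d(A,C) = 0.3041, d(B,C) = 0.6082

A–B: 12/24 sites differ → p = 0.5, d = −0.75 ln(1 − 0.666667) = 0.823960 ≈ 0.8240.
A–C: 6/24 sites differ → p = 0.25, d = −0.75 ln(1 − 0.333333) = 0.304098 ≈ 0.3041.
B–C: 10/24 sites differ → p ≈ 0.416667, d = −0.75 ln(1 − 0.555556) = 0.608198 ≈ 0.6082.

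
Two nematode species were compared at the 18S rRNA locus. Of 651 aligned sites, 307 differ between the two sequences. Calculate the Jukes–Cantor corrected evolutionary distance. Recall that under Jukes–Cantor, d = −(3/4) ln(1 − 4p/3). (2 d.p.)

0.74

p = 307/651 ≈ 0.471582.
d = −(3/4) ln(1 − 4p/3) = −0.75 ln(1 − 0.628776) = −0.75 ln(0.371224)
  = −0.75 × (-0.990950) = 0.743213 substitutions/site.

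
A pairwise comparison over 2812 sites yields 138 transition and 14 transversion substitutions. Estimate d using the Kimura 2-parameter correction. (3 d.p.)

0.057

P = 138/2812 ≈ 0.049075 and Q = 14/2812 ≈ 0.004979.
Under the Kimura two-parameter model, d = −½ ln(1 − 2P − Q) − ¼ ln(1 − 2Q).
1 − 2P − Q = 0.896871, giving −½ ln(0.896871) = 0.054422.
1 − 2Q = 0.990042, giving −¼ ln(0.990042) = 0.002502.
d = 0.054422 + 0.002502 = 0.056924.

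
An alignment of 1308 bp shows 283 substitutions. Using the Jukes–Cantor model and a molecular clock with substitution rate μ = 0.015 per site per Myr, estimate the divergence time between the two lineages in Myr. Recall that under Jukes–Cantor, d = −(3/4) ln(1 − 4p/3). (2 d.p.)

p = 283/1308 ≈ 0.216361.
d = −(3/4) ln(1 − 4p/3) = −0.75 ln(1 − 0.288481) = −0.75 ln(0.711519)
  = −0.75 × (-0.340353) = 0.255265 substitutions/site.
Under a molecular clock d = 2μt, so t = d/(2μ) = 0.255265 / (2 × 0.015) = 8.51 Myr.

8.51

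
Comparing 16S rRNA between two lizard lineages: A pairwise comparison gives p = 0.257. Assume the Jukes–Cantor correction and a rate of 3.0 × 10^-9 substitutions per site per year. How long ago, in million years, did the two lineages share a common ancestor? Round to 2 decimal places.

d = −(3/4) ln(1 − 4p/3) = −0.75 ln(1 − 0.342667) = −0.75 ln(0.657333)
  = −0.75 × (-0.419565) = 0.314674 substitutions/site.
Under a molecular clock d = 2μt, so t = d/(2μ) = 0.314674 / (2 × 3.0 × 10^-9) = 52.45 million years.

52.45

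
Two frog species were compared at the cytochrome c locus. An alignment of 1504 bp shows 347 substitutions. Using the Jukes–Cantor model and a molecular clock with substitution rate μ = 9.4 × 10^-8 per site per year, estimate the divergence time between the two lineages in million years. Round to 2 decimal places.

p = 347/1504 ≈ 0.230718.
d = −(3/4) ln(1 − 4p/3) = −0.75 ln(1 − 0.307624) = −0.75 ln(0.692376)
  = −0.75 × (-0.367626) = 0.275720 substitutions/site.
Under a molecular clock d = 2μt, so t = d/(2μ) = 0.275720 / (2 × 9.4 × 10^-8) = 1.47 million years.

1.47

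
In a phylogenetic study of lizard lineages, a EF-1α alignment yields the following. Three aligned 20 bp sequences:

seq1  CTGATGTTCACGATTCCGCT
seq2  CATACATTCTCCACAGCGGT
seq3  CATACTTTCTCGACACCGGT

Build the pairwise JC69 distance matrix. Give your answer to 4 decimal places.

d(seq1,seq2) = 0.8240, d(seq1,seq3) = 0.5716, d(seq2,seq3) = 0.1674

seq1–seq2: 10/20 sites differ → p = 0.5, d = −0.75 ln(1 − 0.666667) = 0.823960 ≈ 0.8240.
seq1–seq3: 8/20 sites differ → p = 0.4, d = −0.75 ln(1 − 0.533333) = 0.571605 ≈ 0.5716.
seq2–seq3: 3/20 sites differ → p = 0.15, d = −0.75 ln(1 − 0.2) = 0.167358 ≈ 0.1674.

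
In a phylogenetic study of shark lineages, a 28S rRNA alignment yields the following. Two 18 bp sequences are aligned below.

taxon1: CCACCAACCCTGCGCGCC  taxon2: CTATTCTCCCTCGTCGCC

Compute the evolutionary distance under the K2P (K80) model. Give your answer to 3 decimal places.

0.675

Of 18 sites, 3 differences are transitions and 5 are transversions, so P = 3/18 ≈ 0.166667 and Q = 5/18 ≈ 0.277778.
Under the Kimura two-parameter model, d = −½ ln(1 − 2P − Q) − ¼ ln(1 − 2Q).
1 − 2P − Q = 0.388888, giving −½ ln(0.388888) = 0.472232.
1 − 2Q = 0.444444, giving −¼ ln(0.444444) = 0.202733.
d = 0.472232 + 0.202733 = 0.674965.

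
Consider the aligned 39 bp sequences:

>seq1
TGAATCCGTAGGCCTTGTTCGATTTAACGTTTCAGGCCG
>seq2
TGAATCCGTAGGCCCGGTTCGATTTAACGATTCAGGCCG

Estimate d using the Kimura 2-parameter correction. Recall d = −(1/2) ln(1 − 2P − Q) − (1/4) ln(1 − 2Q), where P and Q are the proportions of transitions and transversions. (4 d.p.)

Of 39 sites, 1 differences are transitions and 2 are transversions, so P = 1/39 ≈ 0.025641 and Q = 2/39 ≈ 0.051282.
Under the Kimura two-parameter model, d = −½ ln(1 − 2P − Q) − ¼ ln(1 − 2Q).
1 − 2P − Q = 0.897436, giving −½ ln(0.897436) = 0.054107.
1 − 2Q = 0.897436, giving −¼ ln(0.897436) = 0.027053.
d = 0.054107 + 0.027053 = 0.081160.

0.0812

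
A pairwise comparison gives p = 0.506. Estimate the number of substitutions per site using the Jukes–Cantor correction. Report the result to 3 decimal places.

d = −(3/4) ln(1 − 4p/3) = −0.75 ln(1 − 0.674667) = −0.75 ln(0.325333)
  = −0.75 × (-1.122906) = 0.842180 substitutions/site.

0.842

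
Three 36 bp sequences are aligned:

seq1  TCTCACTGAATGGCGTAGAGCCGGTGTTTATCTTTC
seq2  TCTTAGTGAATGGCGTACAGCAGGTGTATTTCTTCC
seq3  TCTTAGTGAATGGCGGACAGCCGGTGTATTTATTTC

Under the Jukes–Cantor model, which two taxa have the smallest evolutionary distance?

seq2 and seq3

seq1–seq2: 7/36 differ, p = 0.194, d = 0.225.
seq1–seq3: 7/36 differ, p = 0.194, d = 0.225.
seq2–seq3: 4/36 differ, p = 0.111, d = 0.120.
The smallest distance is between seq2 and seq3.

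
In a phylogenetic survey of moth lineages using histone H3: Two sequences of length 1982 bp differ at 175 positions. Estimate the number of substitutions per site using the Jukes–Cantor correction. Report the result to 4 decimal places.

0.0939

p = 175/1982 ≈ 0.088295.
d = −(3/4) ln(1 − 4p/3) = −0.75 ln(1 − 0.117727) = −0.75 ln(0.882273)
  = −0.75 × (-0.125254) = 0.093941 substitutions/site.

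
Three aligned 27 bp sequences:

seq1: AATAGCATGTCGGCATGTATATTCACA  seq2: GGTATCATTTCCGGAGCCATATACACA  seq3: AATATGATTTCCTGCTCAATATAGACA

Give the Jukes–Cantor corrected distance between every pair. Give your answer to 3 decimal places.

d(seq1,seq2) = 0.511, d(seq1,seq3) = 0.588, d(seq2,seq3) = 0.377

seq1–seq2: 10/27 sites differ → p ≈ 0.37037, d = −0.75 ln(1 − 0.493827) = 0.510658 ≈ 0.511.
seq1–seq3: 11/27 sites differ → p ≈ 0.407407, d = −0.75 ln(1 − 0.543209) = 0.587647 ≈ 0.588.
seq2–seq3: 8/27 sites differ → p ≈ 0.296296, d = −0.75 ln(1 − 0.395061) = 0.376971 ≈ 0.377.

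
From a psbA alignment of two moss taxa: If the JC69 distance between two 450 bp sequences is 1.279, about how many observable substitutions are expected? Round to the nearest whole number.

Invert JC69: p = (3/4)(1 − e^(−4d/3)) = 0.75 × (1 − e^(-1.705333)) = 0.75 × (1 − 0.181712) = 0.613716.
Expected differing sites = pL ≈ 0.613716 × 450 = 276.1722 ≈ 276.

276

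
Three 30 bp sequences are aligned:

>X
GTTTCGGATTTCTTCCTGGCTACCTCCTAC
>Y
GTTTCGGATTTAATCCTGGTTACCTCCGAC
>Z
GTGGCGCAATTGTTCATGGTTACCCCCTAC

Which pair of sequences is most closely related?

X–Y: 4/30 differ, p = 0.133, d = 0.147.
X–Z: 8/30 differ, p = 0.267, d = 0.330.
Y–Z: 9/30 differ, p = 0.300, d = 0.383.
The smallest distance is between X and Y.

X and Y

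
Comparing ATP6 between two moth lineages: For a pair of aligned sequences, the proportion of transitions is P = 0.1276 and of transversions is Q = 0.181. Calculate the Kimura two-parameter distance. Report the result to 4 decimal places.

0.3989

Under the Kimura two-parameter model, d = −½ ln(1 − 2P − Q) − ¼ ln(1 − 2Q).
1 − 2P − Q = 0.5638, giving −½ ln(0.5638) = 0.286528.
1 − 2Q = 0.638, giving −¼ ln(0.638) = 0.112354.
d = 0.286528 + 0.112354 = 0.398882.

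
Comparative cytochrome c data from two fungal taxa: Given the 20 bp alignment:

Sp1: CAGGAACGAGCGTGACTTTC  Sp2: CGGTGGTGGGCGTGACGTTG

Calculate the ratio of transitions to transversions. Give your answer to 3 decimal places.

Transitions are A↔G and C↔T; transversions are all other mismatches.
Transitions: 5. Transversions: 3.
R = 5/3 = 1.666666… ≈ 1.667 (to 3 d.p.).

1.667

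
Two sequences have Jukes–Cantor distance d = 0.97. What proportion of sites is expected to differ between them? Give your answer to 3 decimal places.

p = (3/4)(1 − e^(−4d/3)) = 0.75 × (1 − e^(-1.293333)) = 0.75 × (1 − 0.274355) = 0.544234.

0.544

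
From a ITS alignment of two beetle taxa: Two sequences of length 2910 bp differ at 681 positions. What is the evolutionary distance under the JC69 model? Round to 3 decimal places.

p = 681/2910 ≈ 0.234021.
d = −(3/4) ln(1 − 4p/3) = −0.75 ln(1 − 0.312028) = −0.75 ln(0.687972)
  = −0.75 × (-0.374007) = 0.280505 substitutions/site.

0.281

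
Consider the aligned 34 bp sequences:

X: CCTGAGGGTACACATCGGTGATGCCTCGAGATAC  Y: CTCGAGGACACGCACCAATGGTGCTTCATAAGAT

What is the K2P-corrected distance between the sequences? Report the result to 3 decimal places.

0.899

Of 34 sites, 13 differences are transitions and 2 are transversions, so P = 13/34 ≈ 0.382353 and Q = 2/34 ≈ 0.058824.
Under the Kimura two-parameter model, d = −½ ln(1 − 2P − Q) − ¼ ln(1 − 2Q).
1 − 2P − Q = 0.17647, giving −½ ln(0.17647) = 0.867302.
1 − 2Q = 0.882352, giving −¼ ln(0.882352) = 0.031291.
d = 0.867302 + 0.031291 = 0.898593.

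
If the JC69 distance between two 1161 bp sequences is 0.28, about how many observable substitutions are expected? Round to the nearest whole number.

Invert JC69: p = (3/4)(1 − e^(−4d/3)) = 0.75 × (1 − e^(-0.373333)) = 0.75 × (1 − 0.688436) = 0.233673.
Expected differing sites = pL ≈ 0.233673 × 1161 = 271.294353 ≈ 271.

271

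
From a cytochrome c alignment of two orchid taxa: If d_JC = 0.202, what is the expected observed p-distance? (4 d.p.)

p = (3/4)(1 − e^(−4d/3)) = 0.75 × (1 − e^(-0.269333)) = 0.75 × (1 − 0.763889) = 0.177083.

0.1771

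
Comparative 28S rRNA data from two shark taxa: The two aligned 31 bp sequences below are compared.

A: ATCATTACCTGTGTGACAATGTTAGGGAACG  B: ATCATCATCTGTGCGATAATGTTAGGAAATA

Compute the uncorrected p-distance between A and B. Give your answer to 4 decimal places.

0.2258

The sequences differ at 7 of 31 positions (sites 6, 8, 14, 17, 27, 30, 31).
p = 7/31 = 0.225806… ≈ 0.2258 (to 4 d.p.).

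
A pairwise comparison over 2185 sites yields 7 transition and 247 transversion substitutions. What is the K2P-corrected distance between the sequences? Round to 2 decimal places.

P = 7/2185 ≈ 0.003204 and Q = 247/2185 ≈ 0.113043.
Under the Kimura two-parameter model, d = −½ ln(1 − 2P − Q) − ¼ ln(1 − 2Q).
1 − 2P − Q = 0.880549, giving −½ ln(0.880549) = 0.063605.
1 − 2Q = 0.773914, giving −¼ ln(0.773914) = 0.064074.
d = 0.063605 + 0.064074 = 0.127679.

0.13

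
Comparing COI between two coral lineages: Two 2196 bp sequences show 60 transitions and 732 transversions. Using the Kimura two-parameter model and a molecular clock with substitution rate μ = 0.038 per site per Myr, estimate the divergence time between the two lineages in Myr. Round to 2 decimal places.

P = 60/2196 ≈ 0.027322 and Q = 732/2196 ≈ 0.333333.
Under the Kimura two-parameter model, d = −½ ln(1 − 2P − Q) − ¼ ln(1 − 2Q).
1 − 2P − Q = 0.612023, giving −½ ln(0.612023) = 0.245493.
1 − 2Q = 0.333334, giving −¼ ln(0.333334) = 0.274653.
d = 0.245493 + 0.274653 = 0.520146.
Under a molecular clock d = 2μt, so t = d/(2μ) = 0.520146 / (2 × 0.038) = 6.84 Myr.

6.84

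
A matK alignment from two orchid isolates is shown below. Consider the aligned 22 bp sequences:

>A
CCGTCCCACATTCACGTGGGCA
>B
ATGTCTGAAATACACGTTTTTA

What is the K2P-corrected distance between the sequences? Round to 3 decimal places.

0.700

Of 22 sites, 3 differences are transitions and 7 are transversions, so P = 3/22 ≈ 0.136364 and Q = 7/22 ≈ 0.318182.
Under the Kimura two-parameter model, d = −½ ln(1 − 2P − Q) − ¼ ln(1 − 2Q).
1 − 2P − Q = 0.40909, giving −½ ln(0.40909) = 0.446910.
1 − 2Q = 0.363636, giving −¼ ln(0.363636) = 0.252900.
d = 0.446910 + 0.252900 = 0.699810.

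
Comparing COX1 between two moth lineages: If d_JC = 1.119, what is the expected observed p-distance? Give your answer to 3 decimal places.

p = (3/4)(1 − e^(−4d/3)) = 0.75 × (1 − e^(-1.492)) = 0.75 × (1 − 0.224922) = 0.581309.

0.581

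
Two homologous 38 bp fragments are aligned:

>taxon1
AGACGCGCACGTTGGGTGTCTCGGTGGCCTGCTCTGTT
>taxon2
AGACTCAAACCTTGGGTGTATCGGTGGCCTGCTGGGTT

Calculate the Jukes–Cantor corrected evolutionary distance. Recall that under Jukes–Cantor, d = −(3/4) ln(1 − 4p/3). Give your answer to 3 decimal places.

The sequences differ at 7 of 38 sites (5, 7, 8, 11, 20, 34, 35), so p = 7/38 ≈ 0.184211.
d = −(3/4) ln(1 − 4p/3) = −0.75 ln(1 − 0.245615) = −0.75 ln(0.754385)
  = −0.75 × (-0.281852) = 0.211389 substitutions/site.

0.211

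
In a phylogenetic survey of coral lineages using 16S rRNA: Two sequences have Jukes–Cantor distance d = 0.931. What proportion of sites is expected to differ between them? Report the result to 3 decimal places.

p = (3/4)(1 − e^(−4d/3)) = 0.75 × (1 − e^(-1.241333)) = 0.75 × (1 − 0.288999) = 0.533251.

0.533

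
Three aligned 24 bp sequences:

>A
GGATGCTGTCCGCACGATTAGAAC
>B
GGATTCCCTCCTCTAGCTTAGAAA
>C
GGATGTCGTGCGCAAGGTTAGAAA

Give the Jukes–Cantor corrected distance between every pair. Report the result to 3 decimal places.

d(A,B) = 0.441, d(A,C) = 0.304, d(B,C) = 0.369

A–B: 8/24 sites differ → p ≈ 0.333333, d = −0.75 ln(1 − 0.444444) = 0.440839 ≈ 0.441.
A–C: 6/24 sites differ → p = 0.25, d = −0.75 ln(1 − 0.333333) = 0.304098 ≈ 0.304.
B–C: 7/24 sites differ → p ≈ 0.291667, d = −0.75 ln(1 − 0.388889) = 0.369358 ≈ 0.369.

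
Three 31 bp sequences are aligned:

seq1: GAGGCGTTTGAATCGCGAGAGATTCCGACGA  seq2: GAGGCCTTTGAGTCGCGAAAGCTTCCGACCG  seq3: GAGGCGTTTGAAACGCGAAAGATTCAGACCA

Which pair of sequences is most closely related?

seq1 and seq3

seq1–seq2: 6/31 differ, p = 0.194, d = 0.224.
seq1–seq3: 4/31 differ, p = 0.129, d = 0.142.
seq2–seq3: 6/31 differ, p = 0.194, d = 0.224.
The smallest distance is between seq1 and seq3.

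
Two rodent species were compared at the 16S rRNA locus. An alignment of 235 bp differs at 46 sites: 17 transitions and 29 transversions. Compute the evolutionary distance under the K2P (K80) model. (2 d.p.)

0.23

P = 17/235 ≈ 0.07234 and Q = 29/235 ≈ 0.123404.
Under the Kimura two-parameter model, d = −½ ln(1 − 2P − Q) − ¼ ln(1 − 2Q).
1 − 2P − Q = 0.731916, giving −½ ln(0.731916) = 0.156045.
1 − 2Q = 0.753192, giving −¼ ln(0.753192) = 0.070859.
d = 0.156045 + 0.070859 = 0.226904.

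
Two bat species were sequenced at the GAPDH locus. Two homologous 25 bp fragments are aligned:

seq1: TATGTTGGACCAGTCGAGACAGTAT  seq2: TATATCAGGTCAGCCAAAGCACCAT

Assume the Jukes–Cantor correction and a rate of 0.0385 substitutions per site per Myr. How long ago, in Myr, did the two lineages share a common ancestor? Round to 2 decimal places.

The sequences differ at 11 of 25 sites, so p = 11/25 = 0.44.
d = −(3/4) ln(1 − 4p/3) = −0.75 ln(1 − 0.586667) = −0.75 ln(0.413333)
  = −0.75 × (-0.883502) = 0.662627 substitutions/site.
Under a molecular clock d = 2μt, so t = d/(2μ) = 0.662627 / (2 × 0.0385) = 8.61 Myr.

8.61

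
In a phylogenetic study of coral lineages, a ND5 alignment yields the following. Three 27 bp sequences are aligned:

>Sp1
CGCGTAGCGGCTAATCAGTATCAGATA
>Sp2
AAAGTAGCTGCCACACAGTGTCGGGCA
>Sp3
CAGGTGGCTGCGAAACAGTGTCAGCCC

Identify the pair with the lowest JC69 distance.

Sp1–Sp2: 11/27 differ, p = 0.407, d = 0.588.
Sp1–Sp3: 10/27 differ, p = 0.370, d = 0.511.
Sp2–Sp3: 8/27 differ, p = 0.296, d = 0.377.
The smallest distance is between Sp2 and Sp3.

Sp2 and Sp3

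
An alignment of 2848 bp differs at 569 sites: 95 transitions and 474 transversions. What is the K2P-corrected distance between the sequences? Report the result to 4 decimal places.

P = 95/2848 ≈ 0.033357 and Q = 474/2848 ≈ 0.166433.
Under the Kimura two-parameter model, d = −½ ln(1 − 2P − Q) − ¼ ln(1 − 2Q).
1 − 2P − Q = 0.766853, giving −½ ln(0.766853) = 0.132730.
1 − 2Q = 0.667134, giving −¼ ln(0.667134) = 0.101191.
d = 0.132730 + 0.101191 = 0.233921.

0.2339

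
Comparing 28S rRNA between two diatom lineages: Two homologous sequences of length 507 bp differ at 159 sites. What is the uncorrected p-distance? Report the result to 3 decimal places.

p = 159/507 = 0.313609… ≈ 0.314 (to 3 d.p.).

0.314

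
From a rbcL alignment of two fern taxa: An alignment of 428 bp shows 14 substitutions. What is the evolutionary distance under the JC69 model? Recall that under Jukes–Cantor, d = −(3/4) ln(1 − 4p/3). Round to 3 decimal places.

0.033

p = 14/428 ≈ 0.03271.
d = −(3/4) ln(1 − 4p/3) = −0.75 ln(1 − 0.043613) = −0.75 ln(0.956387)
  = −0.75 × (-0.044593) = 0.033445 substitutions/site.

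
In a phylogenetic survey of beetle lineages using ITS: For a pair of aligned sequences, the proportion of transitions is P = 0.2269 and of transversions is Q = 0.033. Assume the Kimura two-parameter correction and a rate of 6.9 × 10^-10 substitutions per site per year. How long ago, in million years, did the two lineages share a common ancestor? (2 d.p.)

254.07

Under the Kimura two-parameter model, d = −½ ln(1 − 2P − Q) − ¼ ln(1 − 2Q).
1 − 2P − Q = 0.5132, giving −½ ln(0.5132) = 0.333545.
1 − 2Q = 0.934, giving −¼ ln(0.934) = 0.017070.
d = 0.333545 + 0.017070 = 0.350615.
Under a molecular clock d = 2μt, so t = d/(2μ) = 0.350615 / (2 × 6.9 × 10^-10) = 254.07 million years.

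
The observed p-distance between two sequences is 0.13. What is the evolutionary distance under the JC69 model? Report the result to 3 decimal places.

0.143

d = −(3/4) ln(1 − 4p/3) = −0.75 ln(1 − 0.173333) = −0.75 ln(0.826667)
  = −0.75 × (-0.190353) = 0.142765 substitutions/site.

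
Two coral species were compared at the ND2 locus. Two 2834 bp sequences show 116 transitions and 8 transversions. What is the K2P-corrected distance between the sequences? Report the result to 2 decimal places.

0.05

P = 116/2834 ≈ 0.040932 and Q = 8/2834 ≈ 0.002823.
Under the Kimura two-parameter model, d = −½ ln(1 − 2P − Q) − ¼ ln(1 − 2Q).
1 − 2P − Q = 0.915313, giving −½ ln(0.915313) = 0.044245.
1 − 2Q = 0.994354, giving −¼ ln(0.994354) = 0.001415.
d = 0.044245 + 0.001415 = 0.045660.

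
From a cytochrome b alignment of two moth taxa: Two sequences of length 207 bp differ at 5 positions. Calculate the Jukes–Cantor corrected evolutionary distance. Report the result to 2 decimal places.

0.02

p = 5/207 ≈ 0.024155.
d = −(3/4) ln(1 − 4p/3) = −0.75 ln(1 − 0.032207) = −0.75 ln(0.967793)
  = −0.75 × (-0.032737) = 0.024553 substitutions/site.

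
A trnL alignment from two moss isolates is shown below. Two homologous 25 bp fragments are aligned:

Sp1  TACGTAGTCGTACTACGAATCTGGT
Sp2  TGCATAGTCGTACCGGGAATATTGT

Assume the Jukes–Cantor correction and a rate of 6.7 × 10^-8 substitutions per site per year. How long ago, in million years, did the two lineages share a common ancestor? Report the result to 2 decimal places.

2.62

The sequences differ at 7 of 25 sites (2, 4, 14, 15, 16, 21, 23), so p = 7/25 = 0.28.
d = −(3/4) ln(1 − 4p/3) = −0.75 ln(1 − 0.373333) = −0.75 ln(0.626667)
  = −0.75 × (-0.467340) = 0.350505 substitutions/site.
Under a molecular clock d = 2μt, so t = d/(2μ) = 0.350505 / (2 × 6.7 × 10^-8) = 2.62 million years.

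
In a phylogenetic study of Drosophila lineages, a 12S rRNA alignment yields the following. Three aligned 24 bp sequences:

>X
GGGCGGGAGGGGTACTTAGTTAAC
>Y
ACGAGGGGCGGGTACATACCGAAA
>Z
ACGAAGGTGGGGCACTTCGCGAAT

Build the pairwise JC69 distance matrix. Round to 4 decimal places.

d(X,Y) = 0.6082, d(X,Z) = 0.6082, d(Y,Z) = 0.4408

X–Y: 10/24 sites differ → p ≈ 0.416667, d = −0.75 ln(1 − 0.555556) = 0.608198 ≈ 0.6082.
X–Z: 10/24 sites differ → p ≈ 0.416667, d = −0.75 ln(1 − 0.555556) = 0.608198 ≈ 0.6082.
Y–Z: 8/24 sites differ → p ≈ 0.333333, d = −0.75 ln(1 − 0.444444) = 0.440839 ≈ 0.4408.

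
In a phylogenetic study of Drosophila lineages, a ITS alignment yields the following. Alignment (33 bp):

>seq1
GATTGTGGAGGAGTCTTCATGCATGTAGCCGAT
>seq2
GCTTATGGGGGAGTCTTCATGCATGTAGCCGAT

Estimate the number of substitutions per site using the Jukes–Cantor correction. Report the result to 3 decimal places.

0.097

The sequences differ at 3 of 33 sites (2, 5, 9), so p = 3/33 ≈ 0.090909.
d = −(3/4) ln(1 − 4p/3) = −0.75 ln(1 − 0.121212) = −0.75 ln(0.878788)
  = −0.75 × (-0.129212) = 0.096909 substitutions/site.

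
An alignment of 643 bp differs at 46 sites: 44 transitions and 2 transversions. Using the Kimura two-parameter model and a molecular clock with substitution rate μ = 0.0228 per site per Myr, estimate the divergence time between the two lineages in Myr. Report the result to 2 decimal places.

P = 44/643 ≈ 0.068429 and Q = 2/643 ≈ 0.00311.
Under the Kimura two-parameter model, d = −½ ln(1 − 2P − Q) − ¼ ln(1 − 2Q).
1 − 2P − Q = 0.860032, giving −½ ln(0.860032) = 0.075393.
1 − 2Q = 0.99378, giving −¼ ln(0.99378) = 0.001560.
d = 0.075393 + 0.001560 = 0.076953.
Under a molecular clock d = 2μt, so t = d/(2μ) = 0.076953 / (2 × 0.0228) = 1.69 Myr.

1.69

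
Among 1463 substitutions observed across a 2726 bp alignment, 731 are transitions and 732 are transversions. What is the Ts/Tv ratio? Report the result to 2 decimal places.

R = 731/732 = 0.998633… ≈ 1.00 (to 2 d.p.).

1.00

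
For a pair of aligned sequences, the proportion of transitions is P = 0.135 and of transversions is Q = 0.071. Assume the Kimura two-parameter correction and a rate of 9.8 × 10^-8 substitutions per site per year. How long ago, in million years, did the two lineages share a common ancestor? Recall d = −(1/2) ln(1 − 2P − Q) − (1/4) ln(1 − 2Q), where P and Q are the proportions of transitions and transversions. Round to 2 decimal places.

Under the Kimura two-parameter model, d = −½ ln(1 − 2P − Q) − ¼ ln(1 − 2Q).
1 − 2P − Q = 0.659, giving −½ ln(0.659) = 0.208516.
1 − 2Q = 0.858, giving −¼ ln(0.858) = 0.038288.
d = 0.208516 + 0.038288 = 0.246804.
Under a molecular clock d = 2μt, so t = d/(2μ) = 0.246804 / (2 × 9.8 × 10^-8) = 1.26 million years.

1.26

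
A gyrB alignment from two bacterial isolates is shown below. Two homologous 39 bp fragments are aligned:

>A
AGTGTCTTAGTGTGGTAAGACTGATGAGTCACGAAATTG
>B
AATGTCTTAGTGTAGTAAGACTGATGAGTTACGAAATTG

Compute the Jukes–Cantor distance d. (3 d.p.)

The sequences differ at 3 of 39 sites (2, 14, 30), so p = 3/39 ≈ 0.076923.
d = −(3/4) ln(1 − 4p/3) = −0.75 ln(1 − 0.102564) = −0.75 ln(0.897436)
  = −0.75 × (-0.108213) = 0.081160 substitutions/site.

0.081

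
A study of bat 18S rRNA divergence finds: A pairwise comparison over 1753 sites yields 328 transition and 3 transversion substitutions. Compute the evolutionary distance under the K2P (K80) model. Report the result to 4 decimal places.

P = 328/1753 ≈ 0.187108 and Q = 3/1753 ≈ 0.001711.
Under the Kimura two-parameter model, d = −½ ln(1 − 2P − Q) − ¼ ln(1 − 2Q).
1 − 2P − Q = 0.624073, giving −½ ln(0.624073) = 0.235744.
1 − 2Q = 0.996578, giving −¼ ln(0.996578) = 0.000857.
d = 0.235744 + 0.000857 = 0.236601.

0.2366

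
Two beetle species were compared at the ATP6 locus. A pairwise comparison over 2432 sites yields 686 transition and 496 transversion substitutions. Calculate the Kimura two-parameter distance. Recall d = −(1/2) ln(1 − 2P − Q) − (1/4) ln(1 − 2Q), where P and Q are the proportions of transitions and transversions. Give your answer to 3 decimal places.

0.862

P = 686/2432 ≈ 0.282072 and Q = 496/2432 ≈ 0.203947.
Under the Kimura two-parameter model, d = −½ ln(1 − 2P − Q) − ¼ ln(1 − 2Q).
1 − 2P − Q = 0.231909, giving −½ ln(0.231909) = 0.730705.
1 − 2Q = 0.592106, giving −¼ ln(0.592106) = 0.131017.
d = 0.730705 + 0.131017 = 0.861722.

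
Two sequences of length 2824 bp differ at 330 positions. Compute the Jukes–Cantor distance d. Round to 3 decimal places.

0.127

p = 330/2824 ≈ 0.116856.
d = −(3/4) ln(1 − 4p/3) = −0.75 ln(1 − 0.155808) = −0.75 ln(0.844192)
  = −0.75 × (-0.169375) = 0.127031 substitutions/site.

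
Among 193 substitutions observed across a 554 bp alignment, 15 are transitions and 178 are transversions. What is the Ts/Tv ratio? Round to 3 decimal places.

R = 15/178 = 0.084269… ≈ 0.084 (to 3 d.p.).

0.084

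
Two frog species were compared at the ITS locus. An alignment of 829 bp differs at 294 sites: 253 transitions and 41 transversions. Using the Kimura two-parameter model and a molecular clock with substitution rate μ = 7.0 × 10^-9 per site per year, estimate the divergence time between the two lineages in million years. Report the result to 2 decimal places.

P = 253/829 ≈ 0.305187 and Q = 41/829 ≈ 0.049457.
Under the Kimura two-parameter model, d = −½ ln(1 − 2P − Q) − ¼ ln(1 − 2Q).
1 − 2P − Q = 0.340169, giving −½ ln(0.340169) = 0.539156.
1 − 2Q = 0.901086, giving −¼ ln(0.901086) = 0.026039.
d = 0.539156 + 0.026039 = 0.565195.
Under a molecular clock d = 2μt, so t = d/(2μ) = 0.565195 / (2 × 7.0 × 10^-9) = 40.37 million years.

40.37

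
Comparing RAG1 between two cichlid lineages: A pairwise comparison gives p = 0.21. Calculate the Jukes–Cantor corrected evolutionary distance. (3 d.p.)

0.246

d = −(3/4) ln(1 − 4p/3) = −0.75 ln(1 − 0.28) = −0.75 ln(0.72)
  = −0.75 × (-0.328504) = 0.246378 substitutions/site.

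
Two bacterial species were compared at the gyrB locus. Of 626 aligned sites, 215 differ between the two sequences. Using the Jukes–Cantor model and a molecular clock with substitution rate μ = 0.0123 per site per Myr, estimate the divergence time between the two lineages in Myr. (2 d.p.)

18.67

p = 215/626 ≈ 0.34345.
d = −(3/4) ln(1 − 4p/3) = −0.75 ln(1 − 0.457933) = −0.75 ln(0.542067)
  = −0.75 × (-0.612366) = 0.459275 substitutions/site.
Under a molecular clock d = 2μt, so t = d/(2μ) = 0.459275 / (2 × 0.0123) = 18.67 Myr.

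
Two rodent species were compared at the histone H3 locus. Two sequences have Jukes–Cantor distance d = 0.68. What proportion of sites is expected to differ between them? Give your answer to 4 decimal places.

p = (3/4)(1 − e^(−4d/3)) = 0.75 × (1 − e^(-0.906667)) = 0.75 × (1 − 0.403868) = 0.447099.

0.4471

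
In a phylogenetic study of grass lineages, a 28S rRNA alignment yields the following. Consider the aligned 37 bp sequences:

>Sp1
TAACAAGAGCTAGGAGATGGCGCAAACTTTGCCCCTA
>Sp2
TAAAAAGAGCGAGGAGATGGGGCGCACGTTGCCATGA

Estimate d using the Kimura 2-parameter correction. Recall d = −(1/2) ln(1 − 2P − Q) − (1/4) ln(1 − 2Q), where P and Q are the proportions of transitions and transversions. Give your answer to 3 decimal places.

0.295

Of 37 sites, 2 differences are transitions and 7 are transversions, so P = 2/37 ≈ 0.054054 and Q = 7/37 ≈ 0.189189.
Under the Kimura two-parameter model, d = −½ ln(1 − 2P − Q) − ¼ ln(1 − 2Q).
1 − 2P − Q = 0.702703, giving −½ ln(0.702703) = 0.176410.
1 − 2Q = 0.621622, giving −¼ ln(0.621622) = 0.118856.
d = 0.176410 + 0.118856 = 0.295266.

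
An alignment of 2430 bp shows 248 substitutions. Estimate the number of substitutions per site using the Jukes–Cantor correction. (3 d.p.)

0.110

p = 248/2430 ≈ 0.102058.
d = −(3/4) ln(1 − 4p/3) = −0.75 ln(1 − 0.136077) = −0.75 ln(0.863923)
  = −0.75 × (-0.146272) = 0.109704 substitutions/site.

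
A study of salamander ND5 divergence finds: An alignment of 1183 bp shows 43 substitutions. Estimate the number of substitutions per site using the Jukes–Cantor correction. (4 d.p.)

0.0373

p = 43/1183 ≈ 0.036348.
d = −(3/4) ln(1 − 4p/3) = −0.75 ln(1 − 0.048464) = −0.75 ln(0.951536)
  = −0.75 × (-0.049678) = 0.037259 substitutions/site.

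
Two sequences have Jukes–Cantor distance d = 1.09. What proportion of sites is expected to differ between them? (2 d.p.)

0.57

p = (3/4)(1 − e^(−4d/3)) = 0.75 × (1 − e^(-1.453333)) = 0.75 × (1 − 0.233790) = 0.574658.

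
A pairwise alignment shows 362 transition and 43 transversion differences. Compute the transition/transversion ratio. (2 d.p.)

R = 362/43 = 8.418604… ≈ 8.42 (to 2 d.p.).

8.42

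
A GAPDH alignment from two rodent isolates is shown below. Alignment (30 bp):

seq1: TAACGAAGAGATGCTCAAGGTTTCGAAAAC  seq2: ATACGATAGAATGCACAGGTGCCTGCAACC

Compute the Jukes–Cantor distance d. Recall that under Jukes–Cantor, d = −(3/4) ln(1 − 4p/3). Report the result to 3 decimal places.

The sequences differ at 15 of 30 sites, so p = 15/30 = 0.5.
d = −(3/4) ln(1 − 4p/3) = −0.75 ln(1 − 0.666667) = −0.75 ln(0.333333)
  = −0.75 × (-1.098613) = 0.823960 substitutions/site.

0.824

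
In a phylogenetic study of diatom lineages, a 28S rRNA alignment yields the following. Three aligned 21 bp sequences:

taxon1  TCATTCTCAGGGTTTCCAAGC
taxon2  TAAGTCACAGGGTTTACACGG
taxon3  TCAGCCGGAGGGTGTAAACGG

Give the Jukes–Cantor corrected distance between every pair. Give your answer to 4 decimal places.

d(taxon1,taxon2) = 0.3597, d(taxon1,taxon3) = 0.6355, d(taxon2,taxon3) = 0.3597

taxon1–taxon2: 6/21 sites differ → p ≈ 0.285714, d = −0.75 ln(1 − 0.380952) = 0.359679 ≈ 0.3597.
taxon1–taxon3: 9/21 sites differ → p ≈ 0.428571, d = −0.75 ln(1 − 0.571428) = 0.635472 ≈ 0.6355.
taxon2–taxon3: 6/21 sites differ → p ≈ 0.285714, d = −0.75 ln(1 − 0.380952) = 0.359679 ≈ 0.3597.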